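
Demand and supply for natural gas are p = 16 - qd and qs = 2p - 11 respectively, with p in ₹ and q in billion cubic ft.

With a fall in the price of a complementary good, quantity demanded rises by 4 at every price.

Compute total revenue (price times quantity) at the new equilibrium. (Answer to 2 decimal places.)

99.89

Before the shock: 16 - p = 2p - 11 ⇒ 27 = 3p ⇒ p = 9, q = 7.
With the change applied: demand qd = 20 - p, supply qs = 2p - 11.
Clearing the new market: 20 - p = 2p - 11, so p = 31/3 ≈ 10.3333 and q = 29/3 ≈ 9.6667.
New expenditure = 10.3333 × 9.6667 = 99.89.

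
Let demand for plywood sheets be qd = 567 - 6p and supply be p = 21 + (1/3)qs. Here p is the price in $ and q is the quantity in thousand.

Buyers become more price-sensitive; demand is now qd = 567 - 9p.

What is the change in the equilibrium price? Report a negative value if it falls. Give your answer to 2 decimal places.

Original equilibrium: 567 - 6p = 3p - 63 gives 630 = 9p, so p = 70 and q = 147.
The shock moves the curves to qd = 567 - 9p and qs = 3p - 63.
Setting them equal: 567 - 9p = 3p - 63 → 630 = 12p, so p = 52.5 and q = 94.5.
Δp = 52.5 − 70 = -17.50.

-17.50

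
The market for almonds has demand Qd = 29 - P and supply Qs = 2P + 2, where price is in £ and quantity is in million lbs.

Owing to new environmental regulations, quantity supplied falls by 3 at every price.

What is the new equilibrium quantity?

Solve the original market: 29 - P = 2P + 2, hence P = 9 and Q = 20.
With the change applied: demand Qd = 29 - P, supply Qs = 2P - 1.
Clearing the new market: 29 - P = 2P - 1, so P = 10 and Q = 19.

19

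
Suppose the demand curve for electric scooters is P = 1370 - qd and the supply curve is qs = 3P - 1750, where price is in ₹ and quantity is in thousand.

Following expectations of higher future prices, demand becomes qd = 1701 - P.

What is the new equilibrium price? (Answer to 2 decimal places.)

Original equilibrium: 1370 - P = 3P - 1750 gives 3120 = 4P, so P = 780 and q = 590.
After the shift, demand is qd = 1701 - P and supply is qs = 3P - 1750.
Equate the new curves: 1701 - P = 3P - 1750, giving 3451 = 4P, P = 862.75, q = 838.25.

862.75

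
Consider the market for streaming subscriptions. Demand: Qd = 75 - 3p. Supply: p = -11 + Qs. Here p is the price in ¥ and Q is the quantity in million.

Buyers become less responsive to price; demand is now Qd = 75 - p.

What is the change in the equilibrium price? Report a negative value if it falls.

Solve the original market: 75 - 3p = p + 11, hence p = 16 and Q = 27.
The shock moves the curves to Qd = 75 - p and Qs = p + 11.
Setting them equal: 75 - p = p + 11 → 64 = 2p, so p = 32 and Q = 43.
Δp = 32 − 16 = +16.

+16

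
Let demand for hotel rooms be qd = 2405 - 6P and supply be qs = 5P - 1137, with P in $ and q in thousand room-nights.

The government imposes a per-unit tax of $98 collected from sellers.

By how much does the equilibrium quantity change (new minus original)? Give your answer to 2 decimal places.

Initially, 2405 - 6P = 5P - 1137, so 3542 = 11P and P = 322, q = 473.
Since sellers keep the price net of the tax, the effective supply curve becomes qs = 5P - 1627.
Setting them equal: 2405 - 6P = 5P - 1627 → 4032 = 11P, so P = 4032/11 ≈ 366.5455 and q = 2263/11 ≈ 205.7273.
Δq = 205.7273 − 473 = -267.27.

-267.27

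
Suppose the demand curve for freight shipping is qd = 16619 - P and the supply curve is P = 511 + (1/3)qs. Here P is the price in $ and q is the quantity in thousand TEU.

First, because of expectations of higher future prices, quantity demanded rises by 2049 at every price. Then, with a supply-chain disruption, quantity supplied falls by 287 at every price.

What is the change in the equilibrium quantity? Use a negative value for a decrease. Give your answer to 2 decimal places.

Before the shock: 16619 - P = 3P - 1533 ⇒ 18152 = 4P ⇒ P = 4538, q = 12081.
The shock moves the curves to qd = 18668 - P and qs = 3P - 1820.
Setting them equal: 18668 - P = 3P - 1820 → 20488 = 4P, so P = 5122 and q = 13546.
Δq = 13546 − 12081 = +1465.00.

+1465.00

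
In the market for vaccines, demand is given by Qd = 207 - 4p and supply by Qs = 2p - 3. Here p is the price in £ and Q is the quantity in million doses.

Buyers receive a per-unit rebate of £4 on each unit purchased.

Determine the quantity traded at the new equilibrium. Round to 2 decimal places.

72.33

Solve the original market: 207 - 4p = 2p - 3, hence p = 35 and Q = 67.
Since buyers' out-of-pocket price is the market price minus the rebate, the effective demand curve becomes Qd = 223 - 4p.
Equate the new curves: 223 - 4p = 2p - 3, giving 226 = 6p, p = 113/3 ≈ 37.6667, Q = 217/3 ≈ 72.3333.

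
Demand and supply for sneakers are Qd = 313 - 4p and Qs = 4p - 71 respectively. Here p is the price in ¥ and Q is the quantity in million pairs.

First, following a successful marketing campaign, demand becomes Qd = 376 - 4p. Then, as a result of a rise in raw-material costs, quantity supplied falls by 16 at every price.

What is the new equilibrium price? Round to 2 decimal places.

Original equilibrium: 313 - 4p = 4p - 71 gives 384 = 8p, so p = 48 and Q = 121.
After the shift, demand is Qd = 376 - 4p and supply is Qs = 4p - 87.
Setting them equal: 376 - 4p = 4p - 87 → 463 = 8p, so p = 57.875 and Q = 144.5.

57.88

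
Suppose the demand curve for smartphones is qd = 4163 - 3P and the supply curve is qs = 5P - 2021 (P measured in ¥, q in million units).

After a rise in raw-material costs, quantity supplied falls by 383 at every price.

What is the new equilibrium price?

820.875

Initially, 4163 - 3P = 5P - 2021, so 6184 = 8P and P = 773, q = 1844.
The shock moves the curves to qd = 4163 - 3P and qs = 5P - 2404.
New equilibrium: 4163 - 3P = 5P - 2404 ⇒ 6567 = 8P ⇒ P = 820.875, q = 1700.375.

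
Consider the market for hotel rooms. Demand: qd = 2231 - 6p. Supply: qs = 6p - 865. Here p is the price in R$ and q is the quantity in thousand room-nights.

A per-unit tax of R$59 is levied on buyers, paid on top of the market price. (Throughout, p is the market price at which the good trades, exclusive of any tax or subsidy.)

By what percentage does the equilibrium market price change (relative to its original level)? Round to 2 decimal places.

Before the shock: 2231 - 6p = 6p - 865 ⇒ 3096 = 12p ⇒ p = 258, q = 683.
Since buyers pay the price plus the tax, the effective demand curve becomes qd = 1877 - 6p.
Setting them equal: 1877 - 6p = 6p - 865 → 2742 = 12p, so p = 228.5 and q = 506.
%Δp = (228.5 − 258) / 258 × 100 = -11.43%.

-11.43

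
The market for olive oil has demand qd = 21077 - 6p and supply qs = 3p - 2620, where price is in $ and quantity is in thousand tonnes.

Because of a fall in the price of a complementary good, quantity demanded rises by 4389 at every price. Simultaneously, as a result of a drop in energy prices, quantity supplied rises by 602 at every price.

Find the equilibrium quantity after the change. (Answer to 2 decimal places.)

Original equilibrium: 21077 - 6p = 3p - 2620 gives 23697 = 9p, so p = 2633 and q = 5279.
The new curves are qd = 25466 - 6p (demand) and qs = 3p - 2018 (supply).
New equilibrium: 25466 - 6p = 3p - 2018 ⇒ 27484 = 9p ⇒ p = 27484/9 ≈ 3053.7778, q = 21430/3 ≈ 7143.3333.

7143.33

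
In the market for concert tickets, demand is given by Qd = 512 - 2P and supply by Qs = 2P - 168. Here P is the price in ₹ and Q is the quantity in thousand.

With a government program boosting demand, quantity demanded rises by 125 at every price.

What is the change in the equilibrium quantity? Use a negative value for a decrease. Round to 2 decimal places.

+62.50

Initially, 512 - 2P = 2P - 168, so 680 = 4P and P = 170, Q = 172.
The shock moves the curves to Qd = 637 - 2P and Qs = 2P - 168.
Equate the new curves: 637 - 2P = 2P - 168, giving 805 = 4P, P = 201.25, Q = 234.5.
ΔQ = 234.5 − 172 = +62.50.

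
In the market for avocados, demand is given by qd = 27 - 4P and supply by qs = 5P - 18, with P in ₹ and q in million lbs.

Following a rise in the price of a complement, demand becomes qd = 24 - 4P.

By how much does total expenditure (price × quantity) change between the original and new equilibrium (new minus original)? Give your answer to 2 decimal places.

Before the shock: 27 - 4P = 5P - 18 ⇒ 45 = 9P ⇒ P = 5, q = 7.
After the shift, demand is qd = 24 - 4P and supply is qs = 5P - 18.
Equate the new curves: 24 - 4P = 5P - 18, giving 42 = 9P, P = 14/3 ≈ 4.6667, q = 16/3 ≈ 5.3333.
Expenditure moves from 5×7 = 35 to 4.6667×5.3333 = 24.8889; change = -10.11.

-10.11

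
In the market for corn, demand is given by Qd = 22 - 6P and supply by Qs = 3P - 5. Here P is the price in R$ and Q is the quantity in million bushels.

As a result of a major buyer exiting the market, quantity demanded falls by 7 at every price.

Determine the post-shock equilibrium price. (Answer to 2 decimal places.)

2.22

Initially, 22 - 6P = 3P - 5, so 27 = 9P and P = 3, Q = 4.
The new curves are Qd = 15 - 6P (demand) and Qs = 3P - 5 (supply).
Setting them equal: 15 - 6P = 3P - 5 → 20 = 9P, so P = 20/9 ≈ 2.2222 and Q = 5/3 ≈ 1.6667.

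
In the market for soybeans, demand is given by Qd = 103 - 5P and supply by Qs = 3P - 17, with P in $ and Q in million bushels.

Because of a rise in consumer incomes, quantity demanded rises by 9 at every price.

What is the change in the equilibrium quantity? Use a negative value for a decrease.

+3.375

Original equilibrium: 103 - 5P = 3P - 17 gives 120 = 8P, so P = 15 and Q = 28.
The new curves are Qd = 112 - 5P (demand) and Qs = 3P - 17 (supply).
Equate the new curves: 112 - 5P = 3P - 17, giving 129 = 8P, P = 16.125, Q = 31.375.
ΔQ = 31.375 − 28 = +3.375.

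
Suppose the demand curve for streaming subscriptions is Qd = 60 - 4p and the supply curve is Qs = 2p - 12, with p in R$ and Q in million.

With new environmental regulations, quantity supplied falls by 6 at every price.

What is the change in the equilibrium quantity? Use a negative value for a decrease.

Original equilibrium: 60 - 4p = 2p - 12 gives 72 = 6p, so p = 12 and Q = 12.
The shock moves the curves to Qd = 60 - 4p and Qs = 2p - 18.
New equilibrium: 60 - 4p = 2p - 18 ⇒ 78 = 6p ⇒ p = 13, Q = 8.
ΔQ = 8 − 12 = -4.

-4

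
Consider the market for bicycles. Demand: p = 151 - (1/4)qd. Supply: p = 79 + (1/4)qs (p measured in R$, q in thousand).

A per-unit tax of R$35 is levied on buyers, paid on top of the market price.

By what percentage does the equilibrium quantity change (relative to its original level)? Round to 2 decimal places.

-48.61

Solve the original market: 604 - 4p = 4p - 316, hence p = 115 and q = 144.
Since buyers pay the price plus the tax, the effective demand curve becomes qd = 464 - 4p.
New equilibrium: 464 - 4p = 4p - 316 ⇒ 780 = 8p ⇒ p = 97.5, q = 74.
%Δq = (74 − 144) / 144 × 100 = -48.61%.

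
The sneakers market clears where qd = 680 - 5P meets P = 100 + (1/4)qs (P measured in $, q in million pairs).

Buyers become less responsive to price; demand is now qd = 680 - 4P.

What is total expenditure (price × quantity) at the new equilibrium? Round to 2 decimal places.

18900.00

Before the shock: 680 - 5P = 4P - 400 ⇒ 1080 = 9P ⇒ P = 120, q = 80.
With the change applied: demand qd = 680 - 4P, supply qs = 4P - 400.
New equilibrium: 680 - 4P = 4P - 400 ⇒ 1080 = 8P ⇒ P = 135, q = 140.
New expenditure = 135 × 140 = 18900.00.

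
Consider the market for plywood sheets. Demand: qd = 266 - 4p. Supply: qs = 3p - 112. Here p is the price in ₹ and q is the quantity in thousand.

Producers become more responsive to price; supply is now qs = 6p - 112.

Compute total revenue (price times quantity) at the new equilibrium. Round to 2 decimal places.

Original equilibrium: 266 - 4p = 3p - 112 gives 378 = 7p, so p = 54 and q = 50.
With the change applied: demand qd = 266 - 4p, supply qs = 6p - 112.
Clearing the new market: 266 - 4p = 6p - 112, so p = 37.8 and q = 114.8.
New expenditure = 37.8 × 114.8 = 4339.44.

4339.44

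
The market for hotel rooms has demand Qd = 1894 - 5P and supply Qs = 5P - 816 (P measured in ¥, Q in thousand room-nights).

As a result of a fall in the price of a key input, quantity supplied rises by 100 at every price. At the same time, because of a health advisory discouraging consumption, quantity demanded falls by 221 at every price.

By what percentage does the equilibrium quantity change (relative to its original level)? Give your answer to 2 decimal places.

Initially, 1894 - 5P = 5P - 816, so 2710 = 10P and P = 271, Q = 539.
The shock moves the curves to Qd = 1673 - 5P and Qs = 5P - 716.
Clearing the new market: 1673 - 5P = 5P - 716, so P = 238.9 and Q = 478.5.
%ΔQ = (478.5 − 539) / 539 × 100 = -11.22%.

-11.22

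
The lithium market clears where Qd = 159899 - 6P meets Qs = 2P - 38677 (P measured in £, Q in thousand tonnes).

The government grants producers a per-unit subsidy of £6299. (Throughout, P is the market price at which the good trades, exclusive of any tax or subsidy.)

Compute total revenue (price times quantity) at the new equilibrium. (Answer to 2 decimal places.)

Solve the original market: 159899 - 6P = 2P - 38677, hence P = 24822 and Q = 10967.
Since sellers receive the price plus the subsidy, the effective supply curve becomes Qs = 2P - 26079.
Clearing the new market: 159899 - 6P = 2P - 26079, so P = 23247.25 and Q = 20415.5.
New expenditure = 23247.25 × 20415.5 = 474604232.38.

474604232.38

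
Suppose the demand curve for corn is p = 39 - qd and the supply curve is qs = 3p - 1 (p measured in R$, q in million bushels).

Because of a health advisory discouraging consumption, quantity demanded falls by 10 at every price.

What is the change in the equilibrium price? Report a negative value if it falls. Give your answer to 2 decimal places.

-2.50

Before the shock: 39 - p = 3p - 1 ⇒ 40 = 4p ⇒ p = 10, q = 29.
The new curves are qd = 29 - p (demand) and qs = 3p - 1 (supply).
Clearing the new market: 29 - p = 3p - 1, so p = 7.5 and q = 21.5.
Δp = 7.5 − 10 = -2.50.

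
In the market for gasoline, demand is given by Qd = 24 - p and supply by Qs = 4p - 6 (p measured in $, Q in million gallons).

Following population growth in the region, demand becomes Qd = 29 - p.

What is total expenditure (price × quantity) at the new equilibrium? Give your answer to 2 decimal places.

154.00

Solve the original market: 24 - p = 4p - 6, hence p = 6 and Q = 18.
The new curves are Qd = 29 - p (demand) and Qs = 4p - 6 (supply).
Equate the new curves: 29 - p = 4p - 6, giving 35 = 5p, p = 7, Q = 22.
New expenditure = 7 × 22 = 154.00.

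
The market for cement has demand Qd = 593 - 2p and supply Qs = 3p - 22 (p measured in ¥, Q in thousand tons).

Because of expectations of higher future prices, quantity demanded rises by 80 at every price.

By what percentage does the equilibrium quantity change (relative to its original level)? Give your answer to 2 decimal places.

Solve the original market: 593 - 2p = 3p - 22, hence p = 123 and Q = 347.
The shock moves the curves to Qd = 673 - 2p and Qs = 3p - 22.
Equate the new curves: 673 - 2p = 3p - 22, giving 695 = 5p, p = 139, Q = 395.
%ΔQ = (395 − 347) / 347 × 100 = +13.83%.

+13.83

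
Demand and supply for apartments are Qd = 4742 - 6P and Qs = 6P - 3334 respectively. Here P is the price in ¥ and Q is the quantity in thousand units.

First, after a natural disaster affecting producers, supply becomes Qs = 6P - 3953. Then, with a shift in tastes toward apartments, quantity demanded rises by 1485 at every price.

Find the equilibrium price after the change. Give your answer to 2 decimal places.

Solve the original market: 4742 - 6P = 6P - 3334, hence P = 673 and Q = 704.
The shock moves the curves to Qd = 6227 - 6P and Qs = 6P - 3953.
Setting them equal: 6227 - 6P = 6P - 3953 → 10180 = 12P, so P = 2545/3 ≈ 848.3333 and Q = 1137.

848.33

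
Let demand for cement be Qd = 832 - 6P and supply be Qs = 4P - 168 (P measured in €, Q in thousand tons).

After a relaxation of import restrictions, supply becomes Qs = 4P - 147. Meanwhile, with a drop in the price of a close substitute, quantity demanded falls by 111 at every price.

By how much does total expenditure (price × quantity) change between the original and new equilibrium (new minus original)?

Solve the original market: 832 - 6P = 4P - 168, hence P = 100 and Q = 232.
The new curves are Qd = 721 - 6P (demand) and Qs = 4P - 147 (supply).
New equilibrium: 721 - 6P = 4P - 147 ⇒ 868 = 10P ⇒ P = 86.8, Q = 200.2.
Expenditure moves from 100×232 = 23200 to 86.8×200.2 = 17377.36; change = -5822.64.

-5822.64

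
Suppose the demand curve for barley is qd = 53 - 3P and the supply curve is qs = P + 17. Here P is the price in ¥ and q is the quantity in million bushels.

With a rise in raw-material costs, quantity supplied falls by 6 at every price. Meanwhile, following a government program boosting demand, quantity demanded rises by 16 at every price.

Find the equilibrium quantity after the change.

25.5

Original equilibrium: 53 - 3P = P + 17 gives 36 = 4P, so P = 9 and q = 26.
The new curves are qd = 69 - 3P (demand) and qs = P + 11 (supply).
Setting them equal: 69 - 3P = P + 11 → 58 = 4P, so P = 14.5 and q = 25.5.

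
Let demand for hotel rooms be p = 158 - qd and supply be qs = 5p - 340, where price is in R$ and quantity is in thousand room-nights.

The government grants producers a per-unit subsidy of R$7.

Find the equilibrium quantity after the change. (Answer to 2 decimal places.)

80.83

Solve the original market: 158 - p = 5p - 340, hence p = 83 and q = 75.
Since sellers receive the price plus the subsidy, the effective supply curve becomes qs = 5p - 305.
Equate the new curves: 158 - p = 5p - 305, giving 463 = 6p, p = 463/6 ≈ 77.1667, q = 485/6 ≈ 80.8333.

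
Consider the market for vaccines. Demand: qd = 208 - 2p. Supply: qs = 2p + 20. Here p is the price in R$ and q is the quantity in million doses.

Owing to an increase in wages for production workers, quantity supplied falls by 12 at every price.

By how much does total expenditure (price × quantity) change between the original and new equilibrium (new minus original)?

+42

Solve the original market: 208 - 2p = 2p + 20, hence p = 47 and q = 114.
The new curves are qd = 208 - 2p (demand) and qs = 2p + 8 (supply).
Clearing the new market: 208 - 2p = 2p + 8, so p = 50 and q = 108.
Expenditure moves from 47×114 = 5358 to 50×108 = 5400; change = +42.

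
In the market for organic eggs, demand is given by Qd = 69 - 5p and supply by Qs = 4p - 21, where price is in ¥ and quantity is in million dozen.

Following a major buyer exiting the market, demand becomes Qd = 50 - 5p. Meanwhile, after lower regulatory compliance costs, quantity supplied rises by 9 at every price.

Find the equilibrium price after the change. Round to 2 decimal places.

Before the shock: 69 - 5p = 4p - 21 ⇒ 90 = 9p ⇒ p = 10, Q = 19.
After the shift, demand is Qd = 50 - 5p and supply is Qs = 4p - 12.
Clearing the new market: 50 - 5p = 4p - 12, so p = 62/9 ≈ 6.8889 and Q = 140/9 ≈ 15.5556.

6.89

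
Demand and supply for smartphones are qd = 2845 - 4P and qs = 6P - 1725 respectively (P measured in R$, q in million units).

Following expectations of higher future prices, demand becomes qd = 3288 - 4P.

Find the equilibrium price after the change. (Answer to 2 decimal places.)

501.30

Solve the original market: 2845 - 4P = 6P - 1725, hence P = 457 and q = 1017.
After the shift, demand is qd = 3288 - 4P and supply is qs = 6P - 1725.
New equilibrium: 3288 - 4P = 6P - 1725 ⇒ 5013 = 10P ⇒ P = 501.3, q = 1282.8.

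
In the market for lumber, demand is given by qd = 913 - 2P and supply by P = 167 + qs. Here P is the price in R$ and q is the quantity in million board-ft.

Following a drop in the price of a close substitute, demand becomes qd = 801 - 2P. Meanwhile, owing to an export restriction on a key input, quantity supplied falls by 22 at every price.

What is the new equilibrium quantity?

Original equilibrium: 913 - 2P = P - 167 gives 1080 = 3P, so P = 360 and q = 193.
The shock moves the curves to qd = 801 - 2P and qs = P - 189.
New equilibrium: 801 - 2P = P - 189 ⇒ 990 = 3P ⇒ P = 330, q = 141.

141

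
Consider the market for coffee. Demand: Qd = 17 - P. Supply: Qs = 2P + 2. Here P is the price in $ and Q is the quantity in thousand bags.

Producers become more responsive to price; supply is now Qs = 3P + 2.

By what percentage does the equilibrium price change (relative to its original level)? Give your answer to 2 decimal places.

-25.00

Initially, 17 - P = 2P + 2, so 15 = 3P and P = 5, Q = 12.
After the shift, demand is Qd = 17 - P and supply is Qs = 3P + 2.
Setting them equal: 17 - P = 3P + 2 → 15 = 4P, so P = 3.75 and Q = 13.25.
%ΔP = (3.75 − 5) / 5 × 100 = -25.00%.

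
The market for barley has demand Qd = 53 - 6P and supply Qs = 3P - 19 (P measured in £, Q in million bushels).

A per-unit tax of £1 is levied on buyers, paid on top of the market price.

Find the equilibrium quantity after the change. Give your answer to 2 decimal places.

Initially, 53 - 6P = 3P - 19, so 72 = 9P and P = 8, Q = 5.
Since buyers pay the price plus the tax, the effective demand curve becomes Qd = 47 - 6P.
Clearing the new market: 47 - 6P = 3P - 19, so P = 22/3 ≈ 7.3333 and Q = 3.

3.00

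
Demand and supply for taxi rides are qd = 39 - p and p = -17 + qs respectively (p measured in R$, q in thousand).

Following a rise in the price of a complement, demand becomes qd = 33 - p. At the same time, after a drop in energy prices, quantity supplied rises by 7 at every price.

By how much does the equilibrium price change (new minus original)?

-6.5

Solve the original market: 39 - p = p + 17, hence p = 11 and q = 28.
After the shift, demand is qd = 33 - p and supply is qs = p + 24.
Setting them equal: 33 - p = p + 24 → 9 = 2p, so p = 4.5 and q = 28.5.
Δp = 4.5 − 11 = -6.5.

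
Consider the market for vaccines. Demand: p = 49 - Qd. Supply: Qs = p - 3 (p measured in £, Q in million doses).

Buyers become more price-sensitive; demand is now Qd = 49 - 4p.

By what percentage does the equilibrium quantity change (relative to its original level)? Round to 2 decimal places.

Initially, 49 - p = p - 3, so 52 = 2p and p = 26, Q = 23.
The new curves are Qd = 49 - 4p (demand) and Qs = p - 3 (supply).
Clearing the new market: 49 - 4p = p - 3, so p = 10.4 and Q = 7.4.
%ΔQ = (7.4 − 23) / 23 × 100 = -67.83%.

-67.83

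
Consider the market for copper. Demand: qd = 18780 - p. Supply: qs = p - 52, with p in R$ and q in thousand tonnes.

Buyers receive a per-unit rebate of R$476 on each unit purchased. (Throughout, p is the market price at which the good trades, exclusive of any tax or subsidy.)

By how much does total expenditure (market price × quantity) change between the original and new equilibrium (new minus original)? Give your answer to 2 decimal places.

Original equilibrium: 18780 - p = p - 52 gives 18832 = 2p, so p = 9416 and q = 9364.
Since buyers' out-of-pocket price is the market price minus the rebate, the effective demand curve becomes qd = 19256 - p.
Equate the new curves: 19256 - p = p - 52, giving 19308 = 2p, p = 9654, q = 9602.
Expenditure moves from 9416×9364 = 88171424 to 9654×9602 = 92697708; change = +4526284.00.

+4526284.00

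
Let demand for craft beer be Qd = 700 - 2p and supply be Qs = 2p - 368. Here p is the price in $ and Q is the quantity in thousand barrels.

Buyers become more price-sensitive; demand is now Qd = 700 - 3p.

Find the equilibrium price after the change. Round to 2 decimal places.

Initially, 700 - 2p = 2p - 368, so 1068 = 4p and p = 267, Q = 166.
With the change applied: demand Qd = 700 - 3p, supply Qs = 2p - 368.
New equilibrium: 700 - 3p = 2p - 368 ⇒ 1068 = 5p ⇒ p = 213.6, Q = 59.2.

213.60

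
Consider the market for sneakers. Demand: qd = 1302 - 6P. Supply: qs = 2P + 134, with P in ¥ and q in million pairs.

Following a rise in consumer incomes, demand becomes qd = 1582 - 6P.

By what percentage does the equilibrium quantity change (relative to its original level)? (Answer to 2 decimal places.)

+16.43

Original equilibrium: 1302 - 6P = 2P + 134 gives 1168 = 8P, so P = 146 and q = 426.
The new curves are qd = 1582 - 6P (demand) and qs = 2P + 134 (supply).
Equate the new curves: 1582 - 6P = 2P + 134, giving 1448 = 8P, P = 181, q = 496.
%Δq = (496 − 426) / 426 × 100 = +16.43%.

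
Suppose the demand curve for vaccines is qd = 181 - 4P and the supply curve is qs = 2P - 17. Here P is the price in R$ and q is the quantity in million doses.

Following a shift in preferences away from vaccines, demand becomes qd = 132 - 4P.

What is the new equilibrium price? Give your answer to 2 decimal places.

24.83

Before the shock: 181 - 4P = 2P - 17 ⇒ 198 = 6P ⇒ P = 33, q = 49.
The shock moves the curves to qd = 132 - 4P and qs = 2P - 17.
Clearing the new market: 132 - 4P = 2P - 17, so P = 149/6 ≈ 24.8333 and q = 98/3 ≈ 32.6667.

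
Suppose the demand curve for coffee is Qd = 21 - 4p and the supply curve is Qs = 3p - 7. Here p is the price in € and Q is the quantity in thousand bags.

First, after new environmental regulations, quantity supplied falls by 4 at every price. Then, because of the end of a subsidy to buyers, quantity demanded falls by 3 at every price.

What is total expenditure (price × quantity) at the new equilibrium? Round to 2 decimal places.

Solve the original market: 21 - 4p = 3p - 7, hence p = 4 and Q = 5.
With the change applied: demand Qd = 18 - 4p, supply Qs = 3p - 11.
Setting them equal: 18 - 4p = 3p - 11 → 29 = 7p, so p = 29/7 ≈ 4.1429 and Q = 10/7 ≈ 1.4286.
New expenditure = 4.1429 × 1.4286 = 5.92.

5.92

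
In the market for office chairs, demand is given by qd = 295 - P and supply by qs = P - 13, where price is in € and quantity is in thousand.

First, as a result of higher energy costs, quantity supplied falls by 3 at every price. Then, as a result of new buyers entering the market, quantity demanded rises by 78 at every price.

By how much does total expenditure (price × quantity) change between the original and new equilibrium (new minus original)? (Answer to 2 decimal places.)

Solve the original market: 295 - P = P - 13, hence P = 154 and q = 141.
The new curves are qd = 373 - P (demand) and qs = P - 16 (supply).
Clearing the new market: 373 - P = P - 16, so P = 194.5 and q = 178.5.
Expenditure moves from 154×141 = 21714 to 194.5×178.5 = 34718.25; change = +13004.25.

+13004.25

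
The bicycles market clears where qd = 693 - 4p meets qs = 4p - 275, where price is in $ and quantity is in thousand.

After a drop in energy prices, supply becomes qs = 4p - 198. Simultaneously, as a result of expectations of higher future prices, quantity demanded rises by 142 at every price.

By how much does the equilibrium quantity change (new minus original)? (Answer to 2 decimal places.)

Solve the original market: 693 - 4p = 4p - 275, hence p = 121 and q = 209.
After the shift, demand is qd = 835 - 4p and supply is qs = 4p - 198.
Clearing the new market: 835 - 4p = 4p - 198, so p = 129.125 and q = 318.5.
Δq = 318.5 − 209 = +109.50.

+109.50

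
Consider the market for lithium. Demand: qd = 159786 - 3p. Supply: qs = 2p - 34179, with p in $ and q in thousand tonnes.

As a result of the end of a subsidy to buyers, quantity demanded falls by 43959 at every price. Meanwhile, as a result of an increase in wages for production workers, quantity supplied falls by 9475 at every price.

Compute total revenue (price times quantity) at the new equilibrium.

642338434.08

Initially, 159786 - 3p = 2p - 34179, so 193965 = 5p and p = 38793, q = 43407.
The shock moves the curves to qd = 115827 - 3p and qs = 2p - 43654.
New equilibrium: 115827 - 3p = 2p - 43654 ⇒ 159481 = 5p ⇒ p = 31896.2, q = 20138.4.
New expenditure = 31896.2 × 20138.4 = 642338434.08.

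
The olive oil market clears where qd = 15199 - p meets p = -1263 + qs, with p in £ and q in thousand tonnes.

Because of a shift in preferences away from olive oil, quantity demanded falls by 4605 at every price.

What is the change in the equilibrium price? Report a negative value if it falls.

-2302.5

Original equilibrium: 15199 - p = p + 1263 gives 13936 = 2p, so p = 6968 and q = 8231.
The new curves are qd = 10594 - p (demand) and qs = p + 1263 (supply).
Clearing the new market: 10594 - p = p + 1263, so p = 4665.5 and q = 5928.5.
Δp = 4665.5 − 6968 = -2302.5.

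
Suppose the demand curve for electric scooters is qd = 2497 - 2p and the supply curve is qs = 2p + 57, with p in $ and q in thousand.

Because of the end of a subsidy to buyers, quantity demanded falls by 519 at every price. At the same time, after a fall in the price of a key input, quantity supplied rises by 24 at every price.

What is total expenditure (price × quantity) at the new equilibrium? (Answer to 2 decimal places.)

Before the shock: 2497 - 2p = 2p + 57 ⇒ 2440 = 4p ⇒ p = 610, q = 1277.
The shock moves the curves to qd = 1978 - 2p and qs = 2p + 81.
Setting them equal: 1978 - 2p = 2p + 81 → 1897 = 4p, so p = 474.25 and q = 1029.5.
New expenditure = 474.25 × 1029.5 = 488240.38.

488240.38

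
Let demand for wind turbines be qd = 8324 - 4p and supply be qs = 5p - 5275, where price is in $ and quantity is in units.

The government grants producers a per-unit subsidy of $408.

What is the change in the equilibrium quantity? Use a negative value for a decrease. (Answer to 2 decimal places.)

+906.67

Original equilibrium: 8324 - 4p = 5p - 5275 gives 13599 = 9p, so p = 1511 and q = 2280.
Since sellers receive the price plus the subsidy, the effective supply curve becomes qs = 5p - 3235.
New equilibrium: 8324 - 4p = 5p - 3235 ⇒ 11559 = 9p ⇒ p = 3853/3 ≈ 1284.3333, q = 9560/3 ≈ 3186.6667.
Δq = 3186.6667 − 2280 = +906.67.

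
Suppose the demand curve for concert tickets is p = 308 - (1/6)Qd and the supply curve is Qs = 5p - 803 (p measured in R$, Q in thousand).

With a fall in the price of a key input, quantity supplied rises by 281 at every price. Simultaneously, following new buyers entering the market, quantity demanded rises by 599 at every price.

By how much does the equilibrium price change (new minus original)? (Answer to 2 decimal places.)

Solve the original market: 1848 - 6p = 5p - 803, hence p = 241 and Q = 402.
The shock moves the curves to Qd = 2447 - 6p and Qs = 5p - 522.
Equate the new curves: 2447 - 6p = 5p - 522, giving 2969 = 11p, p = 2969/11 ≈ 269.9091, Q = 9103/11 ≈ 827.5455.
Δp = 269.9091 − 241 = +28.91.

+28.91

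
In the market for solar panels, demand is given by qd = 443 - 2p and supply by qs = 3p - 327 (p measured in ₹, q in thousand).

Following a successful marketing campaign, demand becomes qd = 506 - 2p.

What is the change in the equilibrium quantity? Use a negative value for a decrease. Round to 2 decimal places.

+37.80

Solve the original market: 443 - 2p = 3p - 327, hence p = 154 and q = 135.
The shock moves the curves to qd = 506 - 2p and qs = 3p - 327.
Equate the new curves: 506 - 2p = 3p - 327, giving 833 = 5p, p = 166.6, q = 172.8.
Δq = 172.8 − 135 = +37.80.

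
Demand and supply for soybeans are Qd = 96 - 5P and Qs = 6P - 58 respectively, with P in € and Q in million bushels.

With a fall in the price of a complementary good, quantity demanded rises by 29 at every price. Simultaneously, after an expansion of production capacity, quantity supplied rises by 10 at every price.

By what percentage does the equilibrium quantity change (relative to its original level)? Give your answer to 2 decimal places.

Solve the original market: 96 - 5P = 6P - 58, hence P = 14 and Q = 26.
With the change applied: demand Qd = 125 - 5P, supply Qs = 6P - 48.
Setting them equal: 125 - 5P = 6P - 48 → 173 = 11P, so P = 173/11 ≈ 15.7273 and Q = 510/11 ≈ 46.3636.
%ΔQ = (46.3636 − 26) / 26 × 100 = +78.32%.

+78.32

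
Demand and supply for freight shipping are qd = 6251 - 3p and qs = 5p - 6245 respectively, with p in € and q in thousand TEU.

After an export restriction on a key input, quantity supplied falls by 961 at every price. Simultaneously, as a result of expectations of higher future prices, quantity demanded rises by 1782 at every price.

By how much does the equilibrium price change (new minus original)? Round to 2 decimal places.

Solve the original market: 6251 - 3p = 5p - 6245, hence p = 1562 and q = 1565.
With the change applied: demand qd = 8033 - 3p, supply qs = 5p - 7206.
Clearing the new market: 8033 - 3p = 5p - 7206, so p = 1904.875 and q = 2318.375.
Δp = 1904.875 − 1562 = +342.88.

+342.88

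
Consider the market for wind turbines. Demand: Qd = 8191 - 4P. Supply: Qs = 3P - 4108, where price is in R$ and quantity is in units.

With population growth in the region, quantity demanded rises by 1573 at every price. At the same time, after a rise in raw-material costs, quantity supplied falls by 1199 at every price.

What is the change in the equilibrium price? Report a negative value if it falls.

+396

Solve the original market: 8191 - 4P = 3P - 4108, hence P = 1757 and Q = 1163.
The shock moves the curves to Qd = 9764 - 4P and Qs = 3P - 5307.
Setting them equal: 9764 - 4P = 3P - 5307 → 15071 = 7P, so P = 2153 and Q = 1152.
ΔP = 2153 − 1757 = +396.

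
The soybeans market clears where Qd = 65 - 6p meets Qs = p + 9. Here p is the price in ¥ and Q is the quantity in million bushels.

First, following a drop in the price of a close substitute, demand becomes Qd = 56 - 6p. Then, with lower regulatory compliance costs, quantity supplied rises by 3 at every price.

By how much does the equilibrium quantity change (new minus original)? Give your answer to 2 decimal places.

Before the shock: 65 - 6p = p + 9 ⇒ 56 = 7p ⇒ p = 8, Q = 17.
With the change applied: demand Qd = 56 - 6p, supply Qs = p + 12.
Equate the new curves: 56 - 6p = p + 12, giving 44 = 7p, p = 44/7 ≈ 6.2857, Q = 128/7 ≈ 18.2857.
ΔQ = 18.2857 − 17 = +1.29.

+1.29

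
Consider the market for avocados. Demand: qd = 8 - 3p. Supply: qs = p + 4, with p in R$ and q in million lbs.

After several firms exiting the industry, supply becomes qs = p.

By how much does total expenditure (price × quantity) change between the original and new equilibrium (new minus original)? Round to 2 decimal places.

-1.00

Before the shock: 8 - 3p = p + 4 ⇒ 4 = 4p ⇒ p = 1, q = 5.
The shock moves the curves to qd = 8 - 3p and qs = p.
New equilibrium: 8 - 3p = p ⇒ 8 = 4p ⇒ p = 2, q = 2.
Expenditure moves from 1×5 = 5 to 2×2 = 4; change = -1.00.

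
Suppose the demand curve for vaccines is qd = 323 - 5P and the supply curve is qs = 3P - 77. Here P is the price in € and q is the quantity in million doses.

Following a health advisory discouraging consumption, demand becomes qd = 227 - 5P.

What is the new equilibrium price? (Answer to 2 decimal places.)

38.00

Initially, 323 - 5P = 3P - 77, so 400 = 8P and P = 50, q = 73.
With the change applied: demand qd = 227 - 5P, supply qs = 3P - 77.
Setting them equal: 227 - 5P = 3P - 77 → 304 = 8P, so P = 38 and q = 37.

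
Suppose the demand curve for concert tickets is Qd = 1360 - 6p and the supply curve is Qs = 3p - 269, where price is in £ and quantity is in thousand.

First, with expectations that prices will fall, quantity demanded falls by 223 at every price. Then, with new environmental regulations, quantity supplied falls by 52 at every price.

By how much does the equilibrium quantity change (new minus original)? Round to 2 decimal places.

-109.00

Original equilibrium: 1360 - 6p = 3p - 269 gives 1629 = 9p, so p = 181 and Q = 274.
With the change applied: demand Qd = 1137 - 6p, supply Qs = 3p - 321.
Equate the new curves: 1137 - 6p = 3p - 321, giving 1458 = 9p, p = 162, Q = 165.
ΔQ = 165 − 274 = -109.00.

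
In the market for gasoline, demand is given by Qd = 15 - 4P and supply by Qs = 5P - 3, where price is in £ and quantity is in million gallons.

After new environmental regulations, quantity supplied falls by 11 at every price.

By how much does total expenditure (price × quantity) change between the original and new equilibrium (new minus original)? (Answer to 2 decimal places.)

-7.20

Before the shock: 15 - 4P = 5P - 3 ⇒ 18 = 9P ⇒ P = 2, Q = 7.
The shock moves the curves to Qd = 15 - 4P and Qs = 5P - 14.
New equilibrium: 15 - 4P = 5P - 14 ⇒ 29 = 9P ⇒ P = 29/9 ≈ 3.2222, Q = 19/9 ≈ 2.1111.
Expenditure moves from 2×7 = 14 to 3.2222×2.1111 = 6.8025; change = -7.20.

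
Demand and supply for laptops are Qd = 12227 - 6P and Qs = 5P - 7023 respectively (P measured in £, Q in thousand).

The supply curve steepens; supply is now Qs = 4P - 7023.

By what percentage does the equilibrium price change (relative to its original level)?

Initially, 12227 - 6P = 5P - 7023, so 19250 = 11P and P = 1750, Q = 1727.
The shock moves the curves to Qd = 12227 - 6P and Qs = 4P - 7023.
Setting them equal: 12227 - 6P = 4P - 7023 → 19250 = 10P, so P = 1925 and Q = 677.
%ΔP = (1925 − 1750) / 1750 × 100 = +10%.

+10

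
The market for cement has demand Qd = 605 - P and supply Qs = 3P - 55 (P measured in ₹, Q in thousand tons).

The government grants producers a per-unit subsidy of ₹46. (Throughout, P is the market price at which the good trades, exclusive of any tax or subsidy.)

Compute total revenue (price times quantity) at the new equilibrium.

61922.25

Solve the original market: 605 - P = 3P - 55, hence P = 165 and Q = 440.
Since sellers receive the price plus the subsidy, the effective supply curve becomes Qs = 3P + 83.
New equilibrium: 605 - P = 3P + 83 ⇒ 522 = 4P ⇒ P = 130.5, Q = 474.5.
New expenditure = 130.5 × 474.5 = 61922.25.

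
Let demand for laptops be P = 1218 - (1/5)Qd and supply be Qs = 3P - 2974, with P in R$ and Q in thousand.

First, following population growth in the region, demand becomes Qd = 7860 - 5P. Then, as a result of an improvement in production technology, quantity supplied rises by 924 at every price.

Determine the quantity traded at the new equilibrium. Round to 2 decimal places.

1666.25

Initially, 6090 - 5P = 3P - 2974, so 9064 = 8P and P = 1133, Q = 425.
The shock moves the curves to Qd = 7860 - 5P and Qs = 3P - 2050.
Equate the new curves: 7860 - 5P = 3P - 2050, giving 9910 = 8P, P = 1238.75, Q = 1666.25.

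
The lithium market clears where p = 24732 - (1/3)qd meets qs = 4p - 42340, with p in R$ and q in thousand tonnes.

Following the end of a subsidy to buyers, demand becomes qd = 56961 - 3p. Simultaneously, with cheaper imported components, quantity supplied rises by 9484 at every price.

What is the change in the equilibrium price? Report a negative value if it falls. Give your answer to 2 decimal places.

-3817.00

Original equilibrium: 74196 - 3p = 4p - 42340 gives 116536 = 7p, so p = 16648 and q = 24252.
The shock moves the curves to qd = 56961 - 3p and qs = 4p - 32856.
New equilibrium: 56961 - 3p = 4p - 32856 ⇒ 89817 = 7p ⇒ p = 12831, q = 18468.
Δp = 12831 − 16648 = -3817.00.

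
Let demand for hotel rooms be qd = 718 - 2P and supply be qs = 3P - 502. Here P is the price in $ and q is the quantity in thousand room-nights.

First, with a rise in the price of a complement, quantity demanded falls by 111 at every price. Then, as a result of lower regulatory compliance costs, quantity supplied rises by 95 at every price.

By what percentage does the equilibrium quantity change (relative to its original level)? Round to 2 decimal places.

Original equilibrium: 718 - 2P = 3P - 502 gives 1220 = 5P, so P = 244 and q = 230.
The shock moves the curves to qd = 607 - 2P and qs = 3P - 407.
Setting them equal: 607 - 2P = 3P - 407 → 1014 = 5P, so P = 202.8 and q = 201.4.
%Δq = (201.4 − 230) / 230 × 100 = -12.43%.

-12.43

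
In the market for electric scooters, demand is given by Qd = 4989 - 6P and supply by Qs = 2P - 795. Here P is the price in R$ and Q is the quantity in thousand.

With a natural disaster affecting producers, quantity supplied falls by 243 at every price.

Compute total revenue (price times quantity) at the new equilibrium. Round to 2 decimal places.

Original equilibrium: 4989 - 6P = 2P - 795 gives 5784 = 8P, so P = 723 and Q = 651.
The shock moves the curves to Qd = 4989 - 6P and Qs = 2P - 1038.
New equilibrium: 4989 - 6P = 2P - 1038 ⇒ 6027 = 8P ⇒ P = 753.375, Q = 468.75.
New expenditure = 753.375 × 468.75 = 353144.53.

353144.53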